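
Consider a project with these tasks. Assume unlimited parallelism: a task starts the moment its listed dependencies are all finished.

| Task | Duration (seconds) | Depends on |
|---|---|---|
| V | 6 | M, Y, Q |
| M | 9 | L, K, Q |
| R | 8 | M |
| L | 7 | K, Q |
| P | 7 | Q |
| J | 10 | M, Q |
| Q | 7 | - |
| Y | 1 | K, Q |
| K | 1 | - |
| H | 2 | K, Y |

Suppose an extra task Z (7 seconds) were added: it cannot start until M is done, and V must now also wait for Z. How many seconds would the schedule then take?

36

Originally the schedule takes 33 seconds.
With Z inserted, V now waits for max(M, Y, Q, Z).
New critical path: Q→L→M→Z→V = 7+7+9+7+6 = 36 ⇒ 36 seconds.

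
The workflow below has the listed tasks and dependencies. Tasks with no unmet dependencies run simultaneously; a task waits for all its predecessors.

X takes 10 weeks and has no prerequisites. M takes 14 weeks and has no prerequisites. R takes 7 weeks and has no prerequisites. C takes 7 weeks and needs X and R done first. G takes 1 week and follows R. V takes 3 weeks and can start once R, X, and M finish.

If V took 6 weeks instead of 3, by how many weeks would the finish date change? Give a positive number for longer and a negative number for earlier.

Critical path before the change: M→V = 14+3 = 17 giving 17 weeks.
Since V is critical, the +3 change carries straight to that chain (now 20 weeks).
The critical path is still M→V; finish is now 20 weeks.
Change in finish: 20 − 17 = +3 weeks.

3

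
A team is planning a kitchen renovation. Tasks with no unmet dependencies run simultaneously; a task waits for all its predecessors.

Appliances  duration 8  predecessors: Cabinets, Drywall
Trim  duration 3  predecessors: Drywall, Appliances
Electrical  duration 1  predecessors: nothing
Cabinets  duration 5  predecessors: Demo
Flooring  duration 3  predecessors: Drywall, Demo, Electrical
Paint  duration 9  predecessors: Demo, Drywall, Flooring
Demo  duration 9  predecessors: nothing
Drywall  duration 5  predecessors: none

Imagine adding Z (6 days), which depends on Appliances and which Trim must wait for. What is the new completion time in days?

31

Originally the plan takes 25 days.
With Z inserted, Trim now waits for max(Drywall, Appliances, Z).
New critical path: Demo→Cabinets→Appliances→Z→Trim = 9+5+8+6+3 = 31 ⇒ 31 days.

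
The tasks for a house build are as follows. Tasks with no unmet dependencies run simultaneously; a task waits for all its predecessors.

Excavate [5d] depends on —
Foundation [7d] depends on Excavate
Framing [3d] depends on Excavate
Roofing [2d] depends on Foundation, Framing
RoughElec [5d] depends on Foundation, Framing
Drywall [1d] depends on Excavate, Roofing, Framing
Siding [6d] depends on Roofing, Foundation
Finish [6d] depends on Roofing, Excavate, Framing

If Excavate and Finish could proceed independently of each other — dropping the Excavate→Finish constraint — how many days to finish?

Before: longest chain Excavate→Foundation→Roofing→Siding = 5+7+2+6 = 20, finish 20.
Dropping Excavate→Finish doesn't change Finish's earliest start (14); another predecessor still binds.
The longest chain is now Excavate→Foundation→Roofing→Siding = 5+7+2+6 = 20, so the job takes 20 days.

20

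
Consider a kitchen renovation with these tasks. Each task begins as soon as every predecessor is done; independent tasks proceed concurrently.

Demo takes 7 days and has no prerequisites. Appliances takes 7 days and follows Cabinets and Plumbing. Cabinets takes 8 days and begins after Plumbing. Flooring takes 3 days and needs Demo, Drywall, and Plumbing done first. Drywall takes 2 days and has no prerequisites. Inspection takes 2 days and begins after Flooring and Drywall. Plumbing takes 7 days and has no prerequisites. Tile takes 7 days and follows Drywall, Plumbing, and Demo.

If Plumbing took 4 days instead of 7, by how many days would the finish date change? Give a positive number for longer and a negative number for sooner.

The binding path is Plumbing→Cabinets→Appliances = 7+8+7 = 22; finish at 22 days.
Plumbing lies on that path, so at 4 days the path becomes 19 days.
No other chain overtakes it, so the finish is 19 days.
Change in finish: 19 − 22 = -3 days.

-3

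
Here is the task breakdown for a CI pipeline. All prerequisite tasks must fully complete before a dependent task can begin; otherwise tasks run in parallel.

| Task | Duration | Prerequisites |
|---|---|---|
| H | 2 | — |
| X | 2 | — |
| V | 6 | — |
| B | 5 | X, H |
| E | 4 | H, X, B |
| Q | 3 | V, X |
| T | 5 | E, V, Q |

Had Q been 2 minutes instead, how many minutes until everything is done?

16

Baseline: H→B→E→T = 2+5+4+5 = 16 → 16 minutes.
Q has 2 minutes of float (longest path through it is 14).
No other chain overtakes it, so the finish is 16 minutes.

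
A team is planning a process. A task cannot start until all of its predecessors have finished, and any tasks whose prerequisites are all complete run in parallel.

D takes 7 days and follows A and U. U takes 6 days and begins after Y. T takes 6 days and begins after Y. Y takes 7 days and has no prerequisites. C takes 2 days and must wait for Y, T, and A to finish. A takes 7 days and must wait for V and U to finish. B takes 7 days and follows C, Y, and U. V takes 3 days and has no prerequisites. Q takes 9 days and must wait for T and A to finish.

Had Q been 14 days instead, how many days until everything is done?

The binding path is Y→U→A→Q = 7+6+7+9 = 29; finish at 29 days.
Q is on the critical path; changing it to 14 makes that path 34 days.
No other chain overtakes it, so the finish is 34 days.

34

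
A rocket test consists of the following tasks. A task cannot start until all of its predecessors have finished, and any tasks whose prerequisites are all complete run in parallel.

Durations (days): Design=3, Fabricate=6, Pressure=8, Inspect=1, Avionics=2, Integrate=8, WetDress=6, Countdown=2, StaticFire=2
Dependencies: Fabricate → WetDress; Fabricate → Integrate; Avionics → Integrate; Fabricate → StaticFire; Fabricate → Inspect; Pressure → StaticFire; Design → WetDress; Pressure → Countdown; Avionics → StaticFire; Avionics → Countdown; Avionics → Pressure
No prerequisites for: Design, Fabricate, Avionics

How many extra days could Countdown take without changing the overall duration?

The longest chain is Fabricate→Integrate = 6+8 = 14; overall finish 14 days.
Longest path through Countdown: 12 days (earliest finish 12, latest finish 14).
So Countdown can slip 14 − 12 = 2 days.

2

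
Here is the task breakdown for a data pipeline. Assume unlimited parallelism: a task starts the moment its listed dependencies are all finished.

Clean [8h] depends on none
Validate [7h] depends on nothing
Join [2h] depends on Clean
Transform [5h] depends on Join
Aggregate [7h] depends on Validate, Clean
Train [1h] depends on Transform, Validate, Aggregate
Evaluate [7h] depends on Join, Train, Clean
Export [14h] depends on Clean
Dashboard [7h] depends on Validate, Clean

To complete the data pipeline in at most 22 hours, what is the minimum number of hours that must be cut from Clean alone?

1

Current finish: 23 hours; target: 22.
Clean is on every critical path, so each hour cut from Clean cuts the finish by one (this holds down to a finish of 22).
Need 23 − 22 = 1 hour off Clean → Clean becomes 7 hours, finish becomes 22.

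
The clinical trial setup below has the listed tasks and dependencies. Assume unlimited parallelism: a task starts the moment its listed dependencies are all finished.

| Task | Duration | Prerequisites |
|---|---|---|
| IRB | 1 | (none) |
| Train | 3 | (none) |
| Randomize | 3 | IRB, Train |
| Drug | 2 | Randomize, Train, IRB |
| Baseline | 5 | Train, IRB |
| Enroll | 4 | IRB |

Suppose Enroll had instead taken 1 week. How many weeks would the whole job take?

Actual critical path: Train→Randomize→Drug = 3+3+2 = 8 ⇒ 8 weeks.
Enroll has 3 weeks of float (longest path through it is 5).
No other chain overtakes it, so the finish is 8 weeks.

8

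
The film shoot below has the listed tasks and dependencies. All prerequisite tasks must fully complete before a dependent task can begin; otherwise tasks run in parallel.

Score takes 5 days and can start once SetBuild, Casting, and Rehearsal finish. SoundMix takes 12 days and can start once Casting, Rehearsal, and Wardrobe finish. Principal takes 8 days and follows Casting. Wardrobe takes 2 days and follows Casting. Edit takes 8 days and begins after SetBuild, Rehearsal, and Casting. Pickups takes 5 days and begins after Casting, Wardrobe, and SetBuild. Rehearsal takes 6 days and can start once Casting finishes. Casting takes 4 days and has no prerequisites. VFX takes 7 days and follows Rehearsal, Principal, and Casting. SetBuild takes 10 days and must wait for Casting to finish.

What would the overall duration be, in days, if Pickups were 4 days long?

22

As given, the longest chain is Casting→SetBuild→Edit = 4+10+8 = 22, so the finish is 22 days.
Pickups has 3 days of float (longest path through it is 19).
No other chain overtakes it, so the finish is 22 days.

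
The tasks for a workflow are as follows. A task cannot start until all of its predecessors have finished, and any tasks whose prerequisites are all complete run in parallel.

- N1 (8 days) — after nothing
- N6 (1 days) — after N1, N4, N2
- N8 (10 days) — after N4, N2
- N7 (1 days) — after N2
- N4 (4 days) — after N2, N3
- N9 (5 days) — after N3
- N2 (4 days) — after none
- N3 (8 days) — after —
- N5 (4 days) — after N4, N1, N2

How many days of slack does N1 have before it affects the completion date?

10

The longest chain is N3→N4→N8 = 8+4+10 = 22; overall finish 22 days.
N1 finishes as early as 8 and must finish by 18.
So N1 can slip 18 − 8 = 10 days.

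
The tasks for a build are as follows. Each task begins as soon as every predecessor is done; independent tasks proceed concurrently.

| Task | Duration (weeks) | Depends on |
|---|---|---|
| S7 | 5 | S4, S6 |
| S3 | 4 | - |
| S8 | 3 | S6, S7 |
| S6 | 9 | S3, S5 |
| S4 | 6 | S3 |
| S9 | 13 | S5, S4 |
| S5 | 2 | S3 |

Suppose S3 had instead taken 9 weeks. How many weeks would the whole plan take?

28

The binding path is S3→S4→S9 = 4+6+13 = 23; finish at 23 weeks.
S3 lies on that path, so at 9 weeks the path becomes 28 weeks.
No other chain overtakes it, so the finish is 28 weeks.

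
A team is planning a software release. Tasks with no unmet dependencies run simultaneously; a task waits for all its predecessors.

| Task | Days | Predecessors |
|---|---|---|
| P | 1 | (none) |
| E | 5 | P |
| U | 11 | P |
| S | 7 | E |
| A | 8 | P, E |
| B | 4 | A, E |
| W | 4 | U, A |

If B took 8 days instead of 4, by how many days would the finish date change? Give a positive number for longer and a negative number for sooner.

4

Critical path before the change: P→E→A→B = 1+5+8+4 = 18 giving 18 days.
B lies on that path, so at 8 days the path becomes 22 days.
No other chain overtakes it, so the finish is 22 days.
Change in finish: 22 − 18 = +4 days.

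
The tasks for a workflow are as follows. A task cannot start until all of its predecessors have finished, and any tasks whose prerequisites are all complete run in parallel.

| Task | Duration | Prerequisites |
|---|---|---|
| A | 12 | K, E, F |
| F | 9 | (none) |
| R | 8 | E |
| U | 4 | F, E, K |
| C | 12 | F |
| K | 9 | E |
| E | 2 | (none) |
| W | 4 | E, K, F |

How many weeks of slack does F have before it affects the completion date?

2

The longest chain is E→K→A = 2+9+12 = 23; overall finish 23 weeks.
The longest chain containing F totals 21 weeks.
So F can slip 11 − 9 = 2 weeks.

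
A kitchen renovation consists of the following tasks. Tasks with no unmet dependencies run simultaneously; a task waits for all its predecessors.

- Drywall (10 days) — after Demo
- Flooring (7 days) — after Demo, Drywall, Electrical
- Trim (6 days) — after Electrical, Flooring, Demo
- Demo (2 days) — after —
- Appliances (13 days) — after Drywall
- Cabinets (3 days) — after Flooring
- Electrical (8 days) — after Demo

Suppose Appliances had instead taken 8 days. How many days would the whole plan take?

25

As given, the longest chain is Demo→Drywall→Appliances = 2+10+13 = 25, so the finish is 25 days.
Appliances lies on that path, so at 8 days the path becomes 20 days.
New critical path: Demo→Drywall→Flooring→Trim = 2+10+7+6 = 25 ⇒ 25 days.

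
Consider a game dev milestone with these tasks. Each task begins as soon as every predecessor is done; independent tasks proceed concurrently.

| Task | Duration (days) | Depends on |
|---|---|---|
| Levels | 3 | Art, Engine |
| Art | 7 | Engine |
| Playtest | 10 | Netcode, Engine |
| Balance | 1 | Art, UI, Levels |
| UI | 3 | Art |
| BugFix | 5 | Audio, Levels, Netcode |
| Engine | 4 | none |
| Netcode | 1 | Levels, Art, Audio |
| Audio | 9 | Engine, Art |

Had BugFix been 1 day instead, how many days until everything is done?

Baseline: Engine→Art→Audio→Netcode→Playtest = 4+7+9+1+10 = 31 → 31 days.
BugFix has 5 days of float (longest path through it is 26).
The critical path is still Engine→Art→Audio→Netcode→Playtest; finish is now 31 days.

31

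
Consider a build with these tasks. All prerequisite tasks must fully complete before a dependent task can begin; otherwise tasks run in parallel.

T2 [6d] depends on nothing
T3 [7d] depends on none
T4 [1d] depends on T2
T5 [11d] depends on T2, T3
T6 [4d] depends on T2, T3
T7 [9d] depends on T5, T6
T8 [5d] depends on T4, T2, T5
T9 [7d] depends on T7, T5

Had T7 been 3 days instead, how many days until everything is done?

Critical path before the change: T3→T5→T7→T9 = 7+11+9+7 = 34 giving 34 days.
T7 is on the critical path; changing it to 3 makes that path 28 days.
The critical path is still T3→T5→T7→T9; finish is now 28 days.

28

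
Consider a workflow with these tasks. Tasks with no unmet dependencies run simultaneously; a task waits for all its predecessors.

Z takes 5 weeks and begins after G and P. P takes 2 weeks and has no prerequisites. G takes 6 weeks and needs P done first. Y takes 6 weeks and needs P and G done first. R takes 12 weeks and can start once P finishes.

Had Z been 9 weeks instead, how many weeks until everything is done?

17

The binding path is P→G→Y = 2+6+6 = 14; finish at 14 weeks.
Z is off the critical path — its longest chain is 13 weeks, giving 1 of slack.
The binding chain switches to P→G→Z = 2+6+9 = 17; finish 17 weeks.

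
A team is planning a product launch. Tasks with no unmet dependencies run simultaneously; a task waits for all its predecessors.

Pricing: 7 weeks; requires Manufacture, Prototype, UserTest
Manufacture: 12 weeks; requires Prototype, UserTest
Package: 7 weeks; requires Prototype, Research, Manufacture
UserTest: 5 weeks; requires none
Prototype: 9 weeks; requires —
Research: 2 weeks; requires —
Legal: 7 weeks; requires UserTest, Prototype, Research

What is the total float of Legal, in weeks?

12

The longest chain is Prototype→Manufacture→Package = 9+12+7 = 28; overall finish 28 weeks.
The longest chain containing Legal totals 16 weeks.
Slack of Legal = 21 − 9 = 12 weeks.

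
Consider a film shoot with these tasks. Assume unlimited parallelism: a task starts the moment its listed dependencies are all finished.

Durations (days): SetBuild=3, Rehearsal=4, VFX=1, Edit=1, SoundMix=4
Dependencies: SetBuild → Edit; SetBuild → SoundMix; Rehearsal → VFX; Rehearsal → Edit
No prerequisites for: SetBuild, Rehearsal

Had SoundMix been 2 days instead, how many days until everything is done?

5

The binding path is SetBuild→SoundMix = 3+4 = 7; finish at 7 days.
SoundMix lies on that path, so at 2 days the path becomes 5 days.
No other chain overtakes it, so the finish is 5 days.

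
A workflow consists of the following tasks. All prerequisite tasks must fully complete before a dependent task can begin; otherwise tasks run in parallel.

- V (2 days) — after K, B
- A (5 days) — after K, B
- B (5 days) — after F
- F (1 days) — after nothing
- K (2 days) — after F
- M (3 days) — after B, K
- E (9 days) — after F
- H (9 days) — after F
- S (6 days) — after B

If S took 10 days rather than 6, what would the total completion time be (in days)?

16

The binding path is F→B→S = 1+5+6 = 12; finish at 12 days.
S lies on that path, so at 10 days the path becomes 16 days.
That remains the longest chain; total 16 days.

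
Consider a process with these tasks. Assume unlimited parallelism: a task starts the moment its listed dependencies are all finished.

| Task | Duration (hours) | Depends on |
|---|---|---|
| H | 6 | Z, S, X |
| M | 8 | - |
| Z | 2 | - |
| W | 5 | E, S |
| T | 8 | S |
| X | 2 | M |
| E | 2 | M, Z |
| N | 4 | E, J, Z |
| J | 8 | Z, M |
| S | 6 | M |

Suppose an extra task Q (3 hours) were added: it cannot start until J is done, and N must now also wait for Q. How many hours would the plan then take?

Originally the plan takes 22 hours.
With Q inserted, N now waits for max(E, J, Z, Q).
New critical path: M→J→Q→N = 8+8+3+4 = 23 ⇒ 23 hours.

23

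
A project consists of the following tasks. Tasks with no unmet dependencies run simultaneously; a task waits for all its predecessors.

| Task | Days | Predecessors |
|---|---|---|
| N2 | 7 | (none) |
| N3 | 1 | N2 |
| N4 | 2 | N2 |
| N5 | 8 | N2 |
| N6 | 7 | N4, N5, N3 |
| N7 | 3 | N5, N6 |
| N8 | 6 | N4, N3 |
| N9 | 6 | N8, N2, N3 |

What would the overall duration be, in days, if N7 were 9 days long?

31

Critical path before the change: N2→N5→N6→N7 = 7+8+7+3 = 25 giving 25 days.
N7 lies on that path, so at 9 days the path becomes 31 days.
No other chain overtakes it, so the finish is 31 days.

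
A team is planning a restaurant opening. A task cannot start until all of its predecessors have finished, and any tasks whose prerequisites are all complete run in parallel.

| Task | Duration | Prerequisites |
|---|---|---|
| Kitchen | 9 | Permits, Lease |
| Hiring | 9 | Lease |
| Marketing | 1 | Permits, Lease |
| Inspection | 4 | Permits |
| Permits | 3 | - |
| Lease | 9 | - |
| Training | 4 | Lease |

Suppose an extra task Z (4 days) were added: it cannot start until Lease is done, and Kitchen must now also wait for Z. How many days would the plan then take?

Originally the plan takes 18 days.
With Z inserted, Kitchen now waits for max(Permits, Lease, Z).
New critical path: Lease→Z→Kitchen = 9+4+9 = 22 ⇒ 22 days.

22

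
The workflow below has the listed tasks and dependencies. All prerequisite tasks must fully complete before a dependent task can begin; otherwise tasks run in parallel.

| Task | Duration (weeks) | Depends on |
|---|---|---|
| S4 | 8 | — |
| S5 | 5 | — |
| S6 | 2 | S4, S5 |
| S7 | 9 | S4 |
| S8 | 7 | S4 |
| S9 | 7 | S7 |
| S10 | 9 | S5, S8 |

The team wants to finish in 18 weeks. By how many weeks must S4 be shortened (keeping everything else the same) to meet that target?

6

Current finish: 24 weeks; target: 18.
S4 is on every critical path, so each week cut from S4 cuts the finish by one (this holds down to a finish of 17).
Need 24 − 18 = 6 weeks off S4 → S4 becomes 2 weeks, finish becomes 18.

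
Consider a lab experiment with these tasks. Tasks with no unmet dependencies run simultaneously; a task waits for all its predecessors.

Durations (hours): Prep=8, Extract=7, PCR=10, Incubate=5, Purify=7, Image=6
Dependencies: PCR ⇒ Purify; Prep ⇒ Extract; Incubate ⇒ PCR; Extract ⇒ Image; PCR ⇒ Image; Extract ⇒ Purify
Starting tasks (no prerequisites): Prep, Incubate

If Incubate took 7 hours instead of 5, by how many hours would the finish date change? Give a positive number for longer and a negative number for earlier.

2

Baseline: Incubate→PCR→Purify = 5+10+7 = 22 → 22 hours.
Incubate is on the critical path; changing it to 7 makes that path 24 hours.
That remains the longest chain; total 24 hours.
Change in finish: 24 − 22 = +2 hours.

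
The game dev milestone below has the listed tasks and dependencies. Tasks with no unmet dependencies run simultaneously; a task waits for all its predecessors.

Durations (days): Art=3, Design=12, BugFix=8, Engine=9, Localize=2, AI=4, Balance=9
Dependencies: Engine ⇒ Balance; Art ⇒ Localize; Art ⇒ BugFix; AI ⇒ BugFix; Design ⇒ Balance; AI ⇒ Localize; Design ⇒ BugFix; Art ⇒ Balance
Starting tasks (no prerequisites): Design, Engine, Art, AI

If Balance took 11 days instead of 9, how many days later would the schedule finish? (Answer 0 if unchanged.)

Baseline: Design→Balance = 12+9 = 21 → 21 days.
Since Balance is critical, the +2 change carries straight to that chain (now 23 days).
No other chain overtakes it, so the finish is 23 days.
Change in finish: 23 − 21 = +2 days.

2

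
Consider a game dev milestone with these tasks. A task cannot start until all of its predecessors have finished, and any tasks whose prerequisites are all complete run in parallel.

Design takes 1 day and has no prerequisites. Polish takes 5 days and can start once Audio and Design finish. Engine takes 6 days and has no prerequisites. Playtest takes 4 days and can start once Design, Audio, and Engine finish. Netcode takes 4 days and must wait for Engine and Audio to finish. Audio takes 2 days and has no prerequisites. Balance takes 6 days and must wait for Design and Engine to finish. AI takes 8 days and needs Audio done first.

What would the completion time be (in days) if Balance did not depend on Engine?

10

With the dependency in place, Engine→Balance = 6+6 = 12 sets the finish at 12 days.
Without Engine→Balance, Balance's earliest start moves from 6 to 1.
The longest chain is now Engine→Netcode = 6+4 = 10, so the job takes 10 days.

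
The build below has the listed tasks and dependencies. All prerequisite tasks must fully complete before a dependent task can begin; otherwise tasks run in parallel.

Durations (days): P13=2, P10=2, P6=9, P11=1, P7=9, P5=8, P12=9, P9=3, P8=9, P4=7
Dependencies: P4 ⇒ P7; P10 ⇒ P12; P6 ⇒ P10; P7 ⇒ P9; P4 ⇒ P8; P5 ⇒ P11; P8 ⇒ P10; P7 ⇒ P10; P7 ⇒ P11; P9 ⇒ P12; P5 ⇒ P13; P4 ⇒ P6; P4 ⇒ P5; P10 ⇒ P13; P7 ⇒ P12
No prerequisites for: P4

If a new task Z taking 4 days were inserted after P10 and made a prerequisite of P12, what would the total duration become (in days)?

31

Originally the schedule takes 28 days.
With Z inserted, P12 now waits for max(P9, P7, P10, Z).
New critical path: P4→P6→P10→Z→P12 = 7+9+2+4+9 = 31 ⇒ 31 days.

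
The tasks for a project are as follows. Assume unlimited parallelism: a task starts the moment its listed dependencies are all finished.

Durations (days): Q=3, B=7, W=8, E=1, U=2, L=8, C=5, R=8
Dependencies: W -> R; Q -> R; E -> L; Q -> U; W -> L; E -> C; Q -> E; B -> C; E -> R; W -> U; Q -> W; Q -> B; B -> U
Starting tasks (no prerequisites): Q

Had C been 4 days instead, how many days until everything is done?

19

Baseline: Q→W→L = 3+8+8 = 19 → 19 days.
The longest path through C is only 15 days, so C has float 4.
The critical path is still Q→W→L; finish is now 19 days.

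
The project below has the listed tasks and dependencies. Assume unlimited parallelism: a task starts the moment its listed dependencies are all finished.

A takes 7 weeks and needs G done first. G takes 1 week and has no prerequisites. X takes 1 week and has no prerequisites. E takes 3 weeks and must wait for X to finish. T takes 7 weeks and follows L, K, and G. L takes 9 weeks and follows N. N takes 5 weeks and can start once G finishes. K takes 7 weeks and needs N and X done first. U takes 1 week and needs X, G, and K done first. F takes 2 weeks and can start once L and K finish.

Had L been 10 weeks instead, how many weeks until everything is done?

Actual critical path: G→N→L→T = 1+5+9+7 = 22 ⇒ 22 weeks.
L lies on that path, so at 10 weeks the path becomes 23 weeks.
That remains the longest chain; total 23 weeks.

23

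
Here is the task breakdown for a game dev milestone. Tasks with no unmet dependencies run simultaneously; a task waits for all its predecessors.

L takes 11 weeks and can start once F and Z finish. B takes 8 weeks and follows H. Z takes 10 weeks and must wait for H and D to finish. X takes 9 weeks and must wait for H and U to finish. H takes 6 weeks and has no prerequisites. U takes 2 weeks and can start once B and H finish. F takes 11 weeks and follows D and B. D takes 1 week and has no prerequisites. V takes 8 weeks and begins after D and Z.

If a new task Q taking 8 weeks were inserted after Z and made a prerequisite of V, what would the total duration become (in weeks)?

Originally the schedule takes 36 weeks.
With Q inserted, V now waits for max(D, Z, Q).
New critical path: H→B→F→L = 6+8+11+11 = 36 ⇒ 36 weeks.

36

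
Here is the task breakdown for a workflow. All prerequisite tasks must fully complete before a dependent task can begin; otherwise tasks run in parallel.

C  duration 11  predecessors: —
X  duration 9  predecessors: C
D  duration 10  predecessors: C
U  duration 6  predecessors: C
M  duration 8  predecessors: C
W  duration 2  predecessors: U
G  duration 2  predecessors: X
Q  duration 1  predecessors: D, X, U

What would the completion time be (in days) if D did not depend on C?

With the dependency in place, C→X→G = 11+9+2 = 22 sets the finish at 22 days.
Without C→D, D's earliest start moves from 11 to 0.
The longest chain is now C→X→G = 11+9+2 = 22, so the project takes 22 days.

22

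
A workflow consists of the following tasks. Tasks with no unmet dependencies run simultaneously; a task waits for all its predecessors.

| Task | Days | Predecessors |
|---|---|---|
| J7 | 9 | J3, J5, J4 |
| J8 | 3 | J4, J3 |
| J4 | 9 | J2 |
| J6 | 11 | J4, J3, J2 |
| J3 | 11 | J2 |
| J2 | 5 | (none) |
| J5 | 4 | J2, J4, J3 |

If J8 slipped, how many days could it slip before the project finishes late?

J2→J3→J5→J7 = 5+11+4+9 = 29 sets the makespan at 29 days.
Longest path through J8: 19 days (earliest finish 19, latest finish 29).
Slack of J8 = 26 − 16 = 10 days.

10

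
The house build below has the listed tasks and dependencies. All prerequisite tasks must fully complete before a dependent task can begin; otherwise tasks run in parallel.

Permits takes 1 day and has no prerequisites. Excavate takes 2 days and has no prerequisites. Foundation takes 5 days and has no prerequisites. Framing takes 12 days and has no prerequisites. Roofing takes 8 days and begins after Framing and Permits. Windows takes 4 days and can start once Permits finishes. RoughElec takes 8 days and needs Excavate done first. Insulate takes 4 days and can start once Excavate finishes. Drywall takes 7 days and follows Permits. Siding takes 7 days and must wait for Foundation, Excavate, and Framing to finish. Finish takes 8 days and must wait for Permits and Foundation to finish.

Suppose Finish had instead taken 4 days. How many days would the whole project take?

20

As given, the longest chain is Framing→Roofing = 12+8 = 20, so the finish is 20 days.
Finish has 7 days of float (longest path through it is 13).
That remains the longest chain; total 20 days.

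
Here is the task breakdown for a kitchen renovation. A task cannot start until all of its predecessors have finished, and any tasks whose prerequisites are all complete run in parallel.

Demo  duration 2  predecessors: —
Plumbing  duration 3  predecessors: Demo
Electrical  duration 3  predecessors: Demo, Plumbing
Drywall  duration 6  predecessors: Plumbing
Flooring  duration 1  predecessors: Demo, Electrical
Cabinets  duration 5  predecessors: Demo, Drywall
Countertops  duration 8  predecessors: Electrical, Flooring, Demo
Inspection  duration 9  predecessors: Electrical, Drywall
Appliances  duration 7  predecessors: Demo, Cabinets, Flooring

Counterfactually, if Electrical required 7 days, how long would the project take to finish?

23

Critical path before the change: Demo→Plumbing→Drywall→Cabinets→Appliances = 2+3+6+5+7 = 23 giving 23 days.
The longest path through Electrical is only 17 days, so Electrical has float 6.
That remains the longest chain; total 23 days.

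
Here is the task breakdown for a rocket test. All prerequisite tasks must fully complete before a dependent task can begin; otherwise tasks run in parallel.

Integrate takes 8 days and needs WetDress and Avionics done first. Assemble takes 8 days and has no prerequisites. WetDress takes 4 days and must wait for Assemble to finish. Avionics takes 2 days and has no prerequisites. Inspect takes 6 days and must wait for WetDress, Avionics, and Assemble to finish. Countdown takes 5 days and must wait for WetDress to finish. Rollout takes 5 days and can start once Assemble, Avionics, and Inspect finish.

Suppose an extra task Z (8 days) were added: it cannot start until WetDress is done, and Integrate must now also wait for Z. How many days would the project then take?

Originally the project takes 23 days.
With Z inserted, Integrate now waits for max(WetDress, Avionics, Z).
New critical path: Assemble→WetDress→Z→Integrate = 8+4+8+8 = 28 ⇒ 28 days.

28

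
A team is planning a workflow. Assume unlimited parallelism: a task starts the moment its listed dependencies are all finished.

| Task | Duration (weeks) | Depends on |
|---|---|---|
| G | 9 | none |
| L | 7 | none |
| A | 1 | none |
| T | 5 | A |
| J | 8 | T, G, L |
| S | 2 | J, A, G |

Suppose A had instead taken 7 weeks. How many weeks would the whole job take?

22

Actual critical path: G→J→S = 9+8+2 = 19 ⇒ 19 weeks.
The longest path through A is only 16 weeks, so A has float 3.
The binding chain switches to A→T→J→S = 7+5+8+2 = 22; finish 22 weeks.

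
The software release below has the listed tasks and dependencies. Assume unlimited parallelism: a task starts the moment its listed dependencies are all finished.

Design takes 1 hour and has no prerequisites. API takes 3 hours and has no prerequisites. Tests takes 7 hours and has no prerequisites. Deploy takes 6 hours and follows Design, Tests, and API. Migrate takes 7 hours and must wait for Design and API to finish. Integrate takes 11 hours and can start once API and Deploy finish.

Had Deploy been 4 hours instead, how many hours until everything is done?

22

As given, the longest chain is Tests→Deploy→Integrate = 7+6+11 = 24, so the finish is 24 hours.
Deploy lies on that path, so at 4 hours the path becomes 22 hours.
The critical path is still Tests→Deploy→Integrate; finish is now 22 hours.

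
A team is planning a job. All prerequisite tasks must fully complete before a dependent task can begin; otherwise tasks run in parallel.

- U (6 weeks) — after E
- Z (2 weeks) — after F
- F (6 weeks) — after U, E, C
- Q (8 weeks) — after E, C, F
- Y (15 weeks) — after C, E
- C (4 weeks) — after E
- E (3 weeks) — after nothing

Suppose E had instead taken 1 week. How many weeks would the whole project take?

21

Baseline: E→U→F→Q = 3+6+6+8 = 23 → 23 weeks.
E lies on that path, so at 1 week the path becomes 21 weeks.
That remains the longest chain; total 21 weeks.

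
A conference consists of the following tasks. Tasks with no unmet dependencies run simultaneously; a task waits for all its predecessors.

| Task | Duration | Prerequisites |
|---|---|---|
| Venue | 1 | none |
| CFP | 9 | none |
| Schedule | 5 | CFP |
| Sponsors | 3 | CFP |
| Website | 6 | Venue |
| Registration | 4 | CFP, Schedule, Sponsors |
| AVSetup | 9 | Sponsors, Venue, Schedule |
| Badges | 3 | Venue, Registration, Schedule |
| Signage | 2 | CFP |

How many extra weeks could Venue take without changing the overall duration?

13

The longest chain is CFP→Schedule→AVSetup = 9+5+9 = 23; overall finish 23 weeks.
The longest chain containing Venue totals 10 weeks.
Slack of Venue = 13 − 0 = 13 weeks.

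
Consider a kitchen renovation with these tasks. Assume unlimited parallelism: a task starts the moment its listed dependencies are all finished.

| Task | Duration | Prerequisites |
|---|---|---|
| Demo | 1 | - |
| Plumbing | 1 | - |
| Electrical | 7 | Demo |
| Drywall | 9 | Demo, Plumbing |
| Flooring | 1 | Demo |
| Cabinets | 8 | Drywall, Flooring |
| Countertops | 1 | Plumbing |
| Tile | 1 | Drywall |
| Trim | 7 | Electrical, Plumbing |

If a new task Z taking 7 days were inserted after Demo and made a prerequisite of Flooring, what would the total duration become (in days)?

Originally the job takes 18 days.
With Z inserted, Flooring now waits for max(Demo, Z).
New critical path: Demo→Drywall→Cabinets = 1+9+8 = 18 ⇒ 18 days.

18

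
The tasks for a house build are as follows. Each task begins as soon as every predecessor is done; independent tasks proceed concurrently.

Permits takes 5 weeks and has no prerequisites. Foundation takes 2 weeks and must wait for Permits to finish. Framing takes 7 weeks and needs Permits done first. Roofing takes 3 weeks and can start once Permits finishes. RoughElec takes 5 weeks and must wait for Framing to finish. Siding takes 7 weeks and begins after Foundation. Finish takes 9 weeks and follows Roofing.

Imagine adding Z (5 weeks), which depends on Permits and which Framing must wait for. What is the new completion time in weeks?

22

Originally the house build takes 17 weeks.
With Z inserted, Framing now waits for max(Permits, Z).
New critical path: Permits→Z→Framing→RoughElec = 5+5+7+5 = 22 ⇒ 22 weeks.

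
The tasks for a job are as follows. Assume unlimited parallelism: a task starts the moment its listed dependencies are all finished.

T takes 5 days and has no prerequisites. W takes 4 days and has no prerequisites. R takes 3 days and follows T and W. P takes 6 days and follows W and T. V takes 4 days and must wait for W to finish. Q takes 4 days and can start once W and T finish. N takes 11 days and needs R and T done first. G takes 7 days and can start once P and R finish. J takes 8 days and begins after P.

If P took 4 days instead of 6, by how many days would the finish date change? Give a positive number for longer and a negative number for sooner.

0

Critical path before the change: T→P→J = 5+6+8 = 19 giving 19 days.
P lies on that path, so at 4 days the path becomes 17 days.
New critical path: T→R→N = 5+3+11 = 19 ⇒ 19 days.
Change in finish: 19 − 19 = +0 days.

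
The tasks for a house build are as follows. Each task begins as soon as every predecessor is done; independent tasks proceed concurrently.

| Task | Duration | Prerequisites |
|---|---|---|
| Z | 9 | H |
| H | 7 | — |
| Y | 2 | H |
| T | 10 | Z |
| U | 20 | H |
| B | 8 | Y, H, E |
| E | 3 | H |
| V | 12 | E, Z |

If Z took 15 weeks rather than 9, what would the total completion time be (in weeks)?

34

Baseline: H→Z→V = 7+9+12 = 28 → 28 weeks.
Z is on the critical path; changing it to 15 makes that path 34 weeks.
The critical path is still H→Z→V; finish is now 34 weeks.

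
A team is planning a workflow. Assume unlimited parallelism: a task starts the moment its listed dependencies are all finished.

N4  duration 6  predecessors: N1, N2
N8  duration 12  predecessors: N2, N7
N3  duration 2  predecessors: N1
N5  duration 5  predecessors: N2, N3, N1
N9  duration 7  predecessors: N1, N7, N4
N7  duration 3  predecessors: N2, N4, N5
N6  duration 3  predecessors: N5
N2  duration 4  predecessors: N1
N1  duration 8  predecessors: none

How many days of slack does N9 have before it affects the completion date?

5

The longest chain is N1→N2→N4→N7→N8 = 8+4+6+3+12 = 33; overall finish 33 days.
Longest path through N9: 28 days (earliest finish 28, latest finish 33).
Float = 33 − 28 = 5.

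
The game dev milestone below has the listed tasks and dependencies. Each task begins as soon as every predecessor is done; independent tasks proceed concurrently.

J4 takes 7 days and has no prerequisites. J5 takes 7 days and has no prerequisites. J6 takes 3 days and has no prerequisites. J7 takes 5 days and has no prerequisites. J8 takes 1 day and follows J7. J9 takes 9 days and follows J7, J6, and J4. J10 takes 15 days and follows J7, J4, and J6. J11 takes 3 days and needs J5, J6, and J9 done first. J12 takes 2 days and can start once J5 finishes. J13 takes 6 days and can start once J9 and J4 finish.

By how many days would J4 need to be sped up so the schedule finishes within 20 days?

2

Current finish: 22 days; target: 20.
J4 is on every critical path, so each day cut from J4 cuts the finish by one (this holds down to a finish of 20).
Need 22 − 20 = 2 days off J4 → J4 becomes 5 days, finish becomes 20.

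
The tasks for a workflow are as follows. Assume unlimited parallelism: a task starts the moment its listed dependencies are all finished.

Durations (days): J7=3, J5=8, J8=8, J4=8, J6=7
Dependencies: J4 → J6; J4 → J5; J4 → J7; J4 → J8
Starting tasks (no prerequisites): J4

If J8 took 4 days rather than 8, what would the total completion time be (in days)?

The binding path is J4→J8 = 8+8 = 16; finish at 16 days.
J8 is on the critical path; changing it to 4 makes that path 12 days.
The binding chain switches to J4→J5 = 8+8 = 16; finish 16 days.

16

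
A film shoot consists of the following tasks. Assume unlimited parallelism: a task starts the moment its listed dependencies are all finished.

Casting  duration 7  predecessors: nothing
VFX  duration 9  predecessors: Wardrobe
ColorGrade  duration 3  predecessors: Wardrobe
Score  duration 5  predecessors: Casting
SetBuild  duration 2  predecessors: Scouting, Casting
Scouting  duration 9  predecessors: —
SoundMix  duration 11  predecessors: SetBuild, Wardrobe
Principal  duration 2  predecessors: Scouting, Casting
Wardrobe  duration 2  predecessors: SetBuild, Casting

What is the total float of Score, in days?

The longest chain is Scouting→SetBuild→Wardrobe→SoundMix = 9+2+2+11 = 24; overall finish 24 days.
Score finishes as early as 12 and must finish by 24.
Slack of Score = 19 − 7 = 12 days.

12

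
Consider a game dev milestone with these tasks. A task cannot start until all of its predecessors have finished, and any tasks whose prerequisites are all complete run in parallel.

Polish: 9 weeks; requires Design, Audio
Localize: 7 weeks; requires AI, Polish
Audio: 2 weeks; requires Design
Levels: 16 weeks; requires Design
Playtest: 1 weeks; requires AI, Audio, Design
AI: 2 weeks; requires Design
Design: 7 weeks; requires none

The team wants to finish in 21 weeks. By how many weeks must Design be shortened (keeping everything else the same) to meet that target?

4

Current finish: 25 weeks; target: 21.
Design is on every critical path, so each week cut from Design cuts the finish by one (this holds down to a finish of 19).
Need 25 − 21 = 4 weeks off Design → Design becomes 3 weeks, finish becomes 21.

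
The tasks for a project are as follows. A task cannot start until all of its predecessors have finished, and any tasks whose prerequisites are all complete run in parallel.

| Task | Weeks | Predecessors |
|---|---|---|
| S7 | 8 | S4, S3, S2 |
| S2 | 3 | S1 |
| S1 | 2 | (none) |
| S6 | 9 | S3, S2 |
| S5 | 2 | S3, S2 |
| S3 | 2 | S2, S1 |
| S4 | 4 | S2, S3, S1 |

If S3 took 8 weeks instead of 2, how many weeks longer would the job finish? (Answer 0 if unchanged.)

Baseline: S1→S2→S3→S4→S7 = 2+3+2+4+8 = 19 → 19 weeks.
S3 lies on that path, so at 8 weeks the path becomes 25 weeks.
The critical path is still S1→S2→S3→S4→S7; finish is now 25 weeks.
Change in finish: 25 − 19 = +6 weeks.

6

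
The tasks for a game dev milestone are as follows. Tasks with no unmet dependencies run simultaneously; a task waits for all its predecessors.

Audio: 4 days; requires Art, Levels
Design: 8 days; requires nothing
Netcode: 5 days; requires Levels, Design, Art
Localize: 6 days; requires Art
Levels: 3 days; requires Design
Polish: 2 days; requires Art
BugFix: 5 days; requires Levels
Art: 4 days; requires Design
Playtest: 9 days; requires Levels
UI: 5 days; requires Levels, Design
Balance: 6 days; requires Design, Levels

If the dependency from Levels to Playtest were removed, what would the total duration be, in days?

18

Before: longest chain Design→Levels→Playtest = 8+3+9 = 20, finish 20.
Without Levels→Playtest, Playtest's earliest start moves from 11 to 0.
The longest chain is now Design→Art→Localize = 8+4+6 = 18, so the schedule takes 18 days.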